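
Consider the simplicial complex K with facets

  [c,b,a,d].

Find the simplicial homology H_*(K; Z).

K has 4 vertices, 6 edges, 4 triangles, 1 3-simplex.
rank ∂_0 = 0, rank ∂_1 = 3 ⇒ b_0 = 4 − 0 − 3 = 1; all invariant factors of ∂_1 are 1 so no torsion. So H_0 = Z.
rank ∂_1 = 3, rank ∂_2 = 3 ⇒ b_1 = 6 − 3 − 3 = 0; all invariant factors of ∂_2 are 1 so no torsion. So H_1 = 0.
rank ∂_2 = 3, rank ∂_3 = 1 ⇒ b_2 = 4 − 3 − 1 = 0; all invariant factors of ∂_3 are 1 so no torsion. So H_2 = 0.
rank ∂_3 = 1, rank ∂_4 = 0 ⇒ b_3 = 1 − 1 − 0 = 0. So H_3 = 0.

H_0 = Z,  H_1 = 0,  H_2 = 0,  H_3 = 0.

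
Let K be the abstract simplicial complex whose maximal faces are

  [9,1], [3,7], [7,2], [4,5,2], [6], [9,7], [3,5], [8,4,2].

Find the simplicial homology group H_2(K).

K has 9 vertices, 10 edges, 2 triangles.
rank ∂_2 = 2, rank ∂_3 = 0 ⇒ b_2 = 2 − 2 − 0 = 0. So H_2 ≅ 0.

H_2 ≅ 0.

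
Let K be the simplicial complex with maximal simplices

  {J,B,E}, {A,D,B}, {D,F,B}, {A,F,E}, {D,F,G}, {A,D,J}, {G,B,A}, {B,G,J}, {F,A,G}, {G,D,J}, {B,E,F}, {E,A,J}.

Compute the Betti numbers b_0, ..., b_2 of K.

b_0 = 1, b_1 = 0, b_2 = 0.

Order the vertices as A < B < D < E < F < G < J. Listing each simplex with vertices in this order, K has dimension 2 with simplices:

  0-simplices (7): A, B, D, E, F, G, J
  1-simplices (18): AB, AD, AE, AF, AG, AJ, BD, BE, BF, BG, BJ, DF, DG, DJ, EF, EJ, FG, GJ
  2-simplices (12): ABD, ABG, ADJ, AEF, AEJ, AFG, BDF, BEF, BEJ, BGJ, DFG, DGJ

so the chain groups are C_0 ≅ Z^7, C_1 ≅ Z^18, C_2 ≅ Z^12.

The boundary map ∂_1: C_1 → C_0 maps an edge to its endpoints' difference, ∂[p,q] = q − p. For instance
  ∂AE = E − A.
This gives a 7×18 integer matrix of rank 6; reducing to Smith normal form yields diagonal entries (1,1,1,1,1,1).

Boundary ∂_2: C_2 → C_1 acts by ∂[p,q,r] = [q,r] − [p,r] + [p,q]. For instance
  ∂ADJ = DJ − AJ + AD,
  ∂BEF = EF − BF + BE.
The resulting 18×12 matrix has rank 12, and its Smith normal form has invariant factors (1,1,1,1,1,1,1,1,1,1,1,2).

From H_k ≅ ker(∂_k) / im(∂_{k+1}) we obtain:

  H_0: rank C_0 − rank ∂_1 = 7 − 6 = 1, and the invariant factors of ∂_1 are all 1, so H_0 = Z.
  H_1: rank ker ∂_1 − rank ∂_2 = (18 − 6) − 12 = 0, and ∂_2 has invariant factor 2 > 1, so H_1 = Z/2Z.
  H_2: rank ker ∂_2 − rank ∂_3 = (12 − 12) − 0 = 0, and there is no ∂_3, so H_2 = 0.

As a check, the Euler characteristic is 7 − 18 + 12 = 1, which agrees with 1 − 0 + 0 = 1.

Hence the Betti numbers are b_0 = 1, b_1 = 0, b_2 = 0.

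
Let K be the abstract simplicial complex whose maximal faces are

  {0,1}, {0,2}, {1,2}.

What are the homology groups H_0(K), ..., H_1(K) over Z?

We work with the vertex ordering 0 < 1 < 2. The simplices of K, each written with vertices in increasing order, are:

  0-simplices (3): [0], [1], [2]
  1-simplices (3): [0,1], [0,2], [1,2]

Hence C_0 ≅ Z^3, C_1 ≅ Z^3.

The boundary map ∂_1: C_1 → C_0 sends each edge [p,q] (with p < q) to q − p. For instance
  ∂[1,2] = [2] − [1].
As a 3×3 matrix over Z this has rank 2, with invariant factors (1,1).

Reading off H_k = ker ∂_k / im ∂_{k+1}:

  H_0: rank C_0 − rank ∂_1 = 3 − 2 = 1, and the invariant factors of ∂_1 are all 1, so H_0 ≅ Z.
  H_1: rank ker ∂_1 − rank ∂_2 = (3 − 2) − 0 = 1, and there is no ∂_2, so H_1 ≅ Z.

As a check, the Euler characteristic is 3 − 3 = 0, which agrees with 1 − 1 = 0.

H_0 ≅ Z,  H_1 ≅ Z.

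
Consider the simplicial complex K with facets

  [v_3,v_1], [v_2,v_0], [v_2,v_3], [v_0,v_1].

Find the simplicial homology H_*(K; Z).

We work with the vertex ordering v_0 < v_1 < v_2 < v_3. The simplices of K, each written with vertices in increasing order, are:

  0-simplices (4): [v_0], [v_1], [v_2], [v_3]
  1-simplices (4): [v_0,v_1], [v_0,v_2], [v_1,v_3], [v_2,v_3]

Hence C_0 ≅ Z^4, C_1 ≅ Z^4.

∂_1: C_1 → C_0 sends each edge [p,q] (with p < q) to q − p.
The 4×4 boundary matrix has rank 3 and Smith normal form diag(1,1,1).

Computing H_k = (kernel of ∂_k) / (image of ∂_{k+1}):

  H_0: rank C_0 − rank ∂_1 = 4 − 3 = 1, and the invariant factors of ∂_1 are all 1, so H_0 ≅ Z.
  H_1: rank ker ∂_1 − rank ∂_2 = (4 − 3) − 0 = 1, and there is no ∂_2, so H_1 ≅ Z.

(K is a triangulation of the circle S^1.)

H_0 = Z,  H_1 = Z.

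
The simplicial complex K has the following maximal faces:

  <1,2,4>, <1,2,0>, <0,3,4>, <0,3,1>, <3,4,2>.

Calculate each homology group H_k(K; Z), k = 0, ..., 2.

H_0 ≅ Z,  H_1 ≅ Z,  H_2 = 0.

Take the total order 0 < 1 < 2 < 3 < 4 on the vertex set. Then K (dimension 2) consists of the simplices:

  0-simplices (5): [0], [1], [2], [3], [4]
  1-simplices (10): [0,1], [0,2], [0,3], [0,4], [1,2], [1,3], [1,4], [2,3], [2,4], [3,4]
  2-simplices (5): [0,1,2], [0,1,3], [0,3,4], [1,2,4], [2,3,4]

so the chain groups are C_0 ≅ Z^5, C_1 ≅ Z^10, C_2 ≅ Z^5.

∂_1: C_1 → C_0 is given by ∂[p,q] = [q] − [p].
The resulting 5×10 matrix has rank 4, and its Smith normal form has invariant factors (1,1,1,1).

Boundary ∂_2: C_2 → C_1 acts by ∂[p,q,r] = [q,r] − [p,r] + [p,q]. For instance
  ∂[0,1,2] = [1,2] − [0,2] + [0,1],
  ∂[0,1,3] = [1,3] − [0,3] + [0,1].
The 10×5 boundary matrix has rank 5 and Smith normal form diag(1,1,1,1,1).

Computing H_k = (kernel of ∂_k) / (image of ∂_{k+1}):

  H_0: rank C_0 − rank ∂_1 = 5 − 4 = 1, and the invariant factors of ∂_1 are all 1, so H_0 = Z.
  H_1: rank ker ∂_1 − rank ∂_2 = (10 − 4) − 5 = 1, and the invariant factors of ∂_2 are all 1, so H_1 = Z.
  H_2: rank ker ∂_2 − rank ∂_3 = (5 − 5) − 0 = 0, and there is no ∂_3, so H_2 = 0.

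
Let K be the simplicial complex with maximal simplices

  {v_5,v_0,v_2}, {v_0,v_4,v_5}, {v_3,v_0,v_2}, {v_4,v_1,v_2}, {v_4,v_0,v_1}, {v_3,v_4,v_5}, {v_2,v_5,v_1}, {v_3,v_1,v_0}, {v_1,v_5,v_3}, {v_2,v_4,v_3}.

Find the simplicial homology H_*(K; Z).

We work with the vertex ordering v_0 < v_1 < v_2 < v_3 < v_4 < v_5. The simplices of K, each written with vertices in increasing order, are:

  0-simplices (6): [v_0], [v_1], [v_2], [v_3], [v_4], [v_5]
  1-simplices (15): (15 of them)
  2-simplices (10): [v_0,v_1,v_3], [v_0,v_1,v_4], [v_0,v_2,v_3], [v_0,v_2,v_5], [v_0,v_4,v_5], [v_1,v_2,v_4], [v_1,v_2,v_5], [v_1,v_3,v_5], [v_2,v_3,v_4], [v_3,v_4,v_5]

giving chain groups C_0 ≅ Z^6, C_1 ≅ Z^15, C_2 ≅ Z^10.

The boundary map ∂_1: C_1 → C_0 is given by ∂[p,q] = [q] − [p]. For instance
  ∂[v_0,v_2] = [v_2] − [v_0].
The resulting 6×15 matrix has rank 5, and its Smith normal form has invariant factors (1,1,1,1,1).

∂_2: C_2 → C_1 sends each 2-simplex [p,q,r] to [q,r] − [p,r] + [p,q]. For instance
  ∂[v_3,v_4,v_5] = [v_4,v_5] − [v_3,v_5] + [v_3,v_4],
  ∂[v_0,v_2,v_5] = [v_2,v_5] − [v_0,v_5] + [v_0,v_2].
The 15×10 boundary matrix has rank 10 and Smith normal form diag(1,1,1,1,1,1,1,1,1,2).

From H_k ≅ ker(∂_k) / im(∂_{k+1}) we obtain:

  H_0: rank C_0 − rank ∂_1 = 6 − 5 = 1, and the invariant factors of ∂_1 are all 1, so H_0 = Z.
  H_1: rank ker ∂_1 − rank ∂_2 = (15 − 5) − 10 = 0, and ∂_2 has invariant factor 2 > 1, so H_1 = Z/2.
  H_2: rank ker ∂_2 − rank ∂_3 = (10 − 10) − 0 = 0, and there is no ∂_3, so H_2 = 0.

(K is a triangulation of the real projective plane RP^2.)

H_0 = Z,  H_1 = Z/2,  H_2 = 0.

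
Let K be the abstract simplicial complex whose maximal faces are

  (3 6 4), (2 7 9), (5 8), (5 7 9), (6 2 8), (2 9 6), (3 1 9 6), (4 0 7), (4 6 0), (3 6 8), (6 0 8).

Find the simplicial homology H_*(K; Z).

H_0 = Z,  H_1 = Z^2,  H_2 = 0,  H_3 = 0.

K has 10 vertices, 23 edges, 13 triangles, 1 3-simplex.
rank ∂_0 = 0, rank ∂_1 = 9 ⇒ b_0 = 10 − 0 − 9 = 1; all invariant factors of ∂_1 are 1 so no torsion. So H_0 = Z.
rank ∂_1 = 9, rank ∂_2 = 12 ⇒ b_1 = 23 − 9 − 12 = 2; all invariant factors of ∂_2 are 1 so no torsion. So H_1 = Z^2.
rank ∂_2 = 12, rank ∂_3 = 1 ⇒ b_2 = 13 − 12 − 1 = 0; all invariant factors of ∂_3 are 1 so no torsion. So H_2 = 0.
rank ∂_3 = 1, rank ∂_4 = 0 ⇒ b_3 = 1 − 1 − 0 = 0. So H_3 = 0.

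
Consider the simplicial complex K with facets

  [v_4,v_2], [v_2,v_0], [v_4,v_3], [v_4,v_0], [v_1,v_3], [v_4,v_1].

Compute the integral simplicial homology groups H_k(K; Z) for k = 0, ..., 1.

Take the total order v_0 < v_1 < v_2 < v_3 < v_4 on the vertex set. Then K (dimension 1) consists of the simplices:

  0-simplices (5): [v_0], [v_1], [v_2], [v_3], [v_4]
  1-simplices (6): [v_0,v_2], [v_0,v_4], [v_1,v_3], [v_1,v_4], [v_2,v_4], [v_3,v_4]

so the chain groups are C_0 ≅ Z^5, C_1 ≅ Z^6.

The boundary map ∂_1: C_1 → C_0 maps an edge to its endpoints' difference, ∂[p,q] = q − p. For instance
  ∂[v_0,v_2] = [v_2] − [v_0].
As a 5×6 matrix over Z this has rank 4, with invariant factors (1,1,1,1).

Now H_k = ker ∂_k / im ∂_{k+1}, so:

  H_0: rank C_0 − rank ∂_1 = 5 − 4 = 1, and the invariant factors of ∂_1 are all 1, so H_0 ≅ Z.
  H_1: rank ker ∂_1 − rank ∂_2 = (6 − 4) − 0 = 2, and there is no ∂_2, so H_1 ≅ Z^2.

H_0 ≅ Z,  H_1 ≅ Z^2.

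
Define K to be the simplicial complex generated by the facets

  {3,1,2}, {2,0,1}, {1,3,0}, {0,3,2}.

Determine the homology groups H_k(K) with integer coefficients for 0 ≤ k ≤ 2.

Take the total order 0 < 1 < 2 < 3 on the vertex set. Then K (dimension 2) consists of the simplices:

  0-simplices (4): [0], [1], [2], [3]
  1-simplices (6): [0,1], [0,2], [0,3], [1,2], [1,3], [2,3]
  2-simplices (4): [0,1,2], [0,1,3], [0,2,3], [1,2,3]

Hence C_0 ≅ Z^4, C_1 ≅ Z^6, C_2 ≅ Z^4.

Boundary ∂_1: C_1 → C_0 sends each edge [p,q] (with p < q) to q − p.
As a 4×6 matrix over Z this has rank 3, with invariant factors (1,1,1).

Boundary ∂_2: C_2 → C_1 acts by ∂[p,q,r] = [q,r] − [p,r] + [p,q]. For instance
  ∂[1,2,3] = [2,3] − [1,3] + [1,2],
  ∂[0,1,3] = [1,3] − [0,3] + [0,1].
As a 6×4 matrix over Z this has rank 3, with invariant factors (1,1,1).

Reading off H_k = ker ∂_k / im ∂_{k+1}:

  H_0: rank C_0 − rank ∂_1 = 4 − 3 = 1, and the invariant factors of ∂_1 are all 1, so H_0 = Z.
  H_1: rank ker ∂_1 − rank ∂_2 = (6 − 3) − 3 = 0, and the invariant factors of ∂_2 are all 1, so H_1 = 0.
  H_2: rank ker ∂_2 − rank ∂_3 = (4 − 3) − 0 = 1, and there is no ∂_3, so H_2 = Z.

(K is a triangulation of the 2-sphere S^2.)

H_0 = Z,  H_1 = 0,  H_2 = Z.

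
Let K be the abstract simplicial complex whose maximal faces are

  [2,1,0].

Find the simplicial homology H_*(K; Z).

H_0 ≅ Z,  H_1 = 0,  H_2 = 0.

Fix the vertex order 0 < 1 < 2 and write every simplex with vertices in increasing order. Then dim K = 2 and the simplices of K are:

  0-simplices (3): [0], [1], [2]
  1-simplices (3): [0,1], [0,2], [1,2]
  2-simplices (1): [0,1,2]

so the chain groups are C_0 ≅ Z^3, C_1 ≅ Z^3, C_2 ≅ Z^1.

∂_1: C_1 → C_0 sends each edge [p,q] (with p < q) to q − p. For instance
  ∂[1,2] = [2] − [1].
The resulting 3×3 matrix has rank 2, and its Smith normal form has invariant factors (1,1).

The boundary map ∂_2: C_2 → C_1 sends each 2-simplex [p,q,r] to [q,r] − [p,r] + [p,q]. For instance
  ∂[0,1,2] = [1,2] − [0,2] + [0,1].
This gives a 3×1 integer matrix of rank 1; reducing to Smith normal form yields diagonal entries (1).

Computing H_k = (kernel of ∂_k) / (image of ∂_{k+1}):

  H_0: rank C_0 − rank ∂_1 = 3 − 2 = 1, and the invariant factors of ∂_1 are all 1, so H_0 ≅ Z.
  H_1: rank ker ∂_1 − rank ∂_2 = (3 − 2) − 1 = 0, and the invariant factors of ∂_2 are all 1, so H_1 ≅ 0.
  H_2: rank ker ∂_2 − rank ∂_3 = (1 − 1) − 0 = 0, and there is no ∂_3, so H_2 ≅ 0.

(K is a triangulation of the 2-simplex.)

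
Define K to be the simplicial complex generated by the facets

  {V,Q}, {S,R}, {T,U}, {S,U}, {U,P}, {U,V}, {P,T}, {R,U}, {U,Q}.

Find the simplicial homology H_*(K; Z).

H_0 ≅ Z,  H_1 ≅ Z^3.

Fix the vertex order P < Q < R < S < T < U < V and write every simplex with vertices in increasing order. Then dim K = 1 and the simplices of K are:

  0-simplices (7): P, Q, R, S, T, U, V
  1-simplices (9): PT, PU, QU, QV, RS, RU, SU, TU, UV

so the chain groups are C_0 ≅ Z^7, C_1 ≅ Z^9.

∂_1: C_1 → C_0 sends each edge [p,q] (with p < q) to q − p. For instance
  ∂QU = U − Q.
The resulting 7×9 matrix has rank 6, and its Smith normal form has invariant factors (1,1,1,1,1,1).

Now H_k = ker ∂_k / im ∂_{k+1}, so:

  H_0: rank C_0 − rank ∂_1 = 7 − 6 = 1, and the invariant factors of ∂_1 are all 1, so H_0 = Z.
  H_1: rank ker ∂_1 − rank ∂_2 = (9 − 6) − 0 = 3, and there is no ∂_2, so H_1 = Z^3.

(K is a triangulation of a wedge of 3 circles.)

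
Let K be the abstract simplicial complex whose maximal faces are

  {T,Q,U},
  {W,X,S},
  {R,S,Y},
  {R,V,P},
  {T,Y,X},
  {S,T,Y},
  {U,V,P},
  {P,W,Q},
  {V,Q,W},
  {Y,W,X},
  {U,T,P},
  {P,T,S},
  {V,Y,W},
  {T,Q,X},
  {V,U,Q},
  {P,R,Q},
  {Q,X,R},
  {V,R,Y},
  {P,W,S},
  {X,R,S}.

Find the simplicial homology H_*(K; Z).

H_0 = Z,  H_1 = Z ⊕ Z_2,  H_2 = 0.

Fix the vertex order P < Q < R < S < T < U < V < W < X < Y and write every simplex with vertices in increasing order. Then dim K = 2 and the simplices of K are:

  0-simplices (10): P, Q, R, S, T, U, V, W, X, Y
  1-simplices (30): PQ, PR, PS, PT, PU, PV, PW, QR, QT, QU, QV, QW, QX, RS, RV, RX, RY, ST, SW, SX, SY, TU, TX, TY, UV, VW, VY, WX, WY, XY
  2-simplices (20): PQR, PQW, PRV, PST, PSW, PTU, PUV, QRX, QTU, QTX, QUV, QVW, RSX, RSY, RVY, STY, SWX, TXY, VWY, WXY

Hence C_0 ≅ Z^10, C_1 ≅ Z^30, C_2 ≅ Z^20.

∂_1: C_1 → C_0 maps an edge to its endpoints' difference, ∂[p,q] = q − p.
The 10×30 boundary matrix has rank 9 and Smith normal form diag(1,1,1,1,1,1,1,1,1).

The boundary map ∂_2: C_2 → C_1 maps a triangle to the signed sum of its edges. For instance
  ∂PUV = UV − PV + PU,
  ∂PST = ST − PT + PS.
As a 30×20 matrix over Z this has rank 20, with invariant factors (1,1,1,1,1,1,1,1,1,1,1,1,1,1,1,1,1,1,1,2).

Computing H_k = (kernel of ∂_k) / (image of ∂_{k+1}):

  H_0: rank C_0 − rank ∂_1 = 10 − 9 = 1, and the invariant factors of ∂_1 are all 1, so H_0 ≅ Z.
  H_1: rank ker ∂_1 − rank ∂_2 = (30 − 9) − 20 = 1, and ∂_2 has invariant factor 2 > 1, so H_1 ≅ Z ⊕ Z_2.
  H_2: rank ker ∂_2 − rank ∂_3 = (20 − 20) − 0 = 0, and there is no ∂_3, so H_2 ≅ 0.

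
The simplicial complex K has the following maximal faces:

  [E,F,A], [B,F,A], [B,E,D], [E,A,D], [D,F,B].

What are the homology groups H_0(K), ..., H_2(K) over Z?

Fix the vertex order A < B < D < E < F and write every simplex with vertices in increasing order. Then dim K = 2 and the simplices of K are:

  0-simplices (5): A, B, D, E, F
  1-simplices (10): AB, AD, AE, AF, BD, BE, BF, DE, DF, EF
  2-simplices (5): ABF, ADE, AEF, BDE, BDF

giving chain groups C_0 ≅ Z^5, C_1 ≅ Z^10, C_2 ≅ Z^5.

∂_1: C_1 → C_0 maps an edge to its endpoints' difference, ∂[p,q] = q − p.
As a 5×10 matrix over Z this has rank 4, with invariant factors (1,1,1,1).

The boundary map ∂_2: C_2 → C_1 sends each 2-simplex [p,q,r] to [q,r] − [p,r] + [p,q]. For instance
  ∂AEF = EF − AF + AE,
  ∂ABF = BF − AF + AB.
As a 10×5 matrix over Z this has rank 5, with invariant factors (1,1,1,1,1).

Computing H_k = (kernel of ∂_k) / (image of ∂_{k+1}):

  H_0: rank C_0 − rank ∂_1 = 5 − 4 = 1, and the invariant factors of ∂_1 are all 1, so H_0 ≅ Z.
  H_1: rank ker ∂_1 − rank ∂_2 = (10 − 4) − 5 = 1, and the invariant factors of ∂_2 are all 1, so H_1 ≅ Z.
  H_2: rank ker ∂_2 − rank ∂_3 = (5 − 5) − 0 = 0, and there is no ∂_3, so H_2 ≅ 0.

(K is a triangulation of the Möbius band.)

H_0 ≅ Z,  H_1 ≅ Z,  H_2 = 0.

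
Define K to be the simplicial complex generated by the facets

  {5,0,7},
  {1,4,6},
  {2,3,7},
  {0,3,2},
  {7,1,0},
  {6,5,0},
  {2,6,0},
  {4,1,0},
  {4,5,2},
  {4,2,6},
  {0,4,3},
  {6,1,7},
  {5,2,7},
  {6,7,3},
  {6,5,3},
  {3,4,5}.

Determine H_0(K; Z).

H_0 ≅ Z.

We work with the vertex ordering 0 < 1 < 2 < 3 < 4 < 5 < 6 < 7. The simplices of K, each written with vertices in increasing order, are:

  0-simplices (8): [0], [1], [2], [3], [4], [5], [6], [7]
  1-simplices (24): (24 of them)
  2-simplices (16): [0,1,4], [0,1,7], [0,2,3], [0,2,6], [0,3,4], [0,5,6], [0,5,7], [1,4,6], [1,6,7], [2,3,7], [2,4,5], [2,4,6], [2,5,7], [3,4,5], [3,5,6], [3,6,7]

so the chain groups are C_0 ≅ Z^8, C_1 ≅ Z^24, C_2 ≅ Z^16.

∂_1: C_1 → C_0 sends each edge [p,q] (with p < q) to q − p. For instance
  ∂[4,5] = [5] − [4].
As a 8×24 matrix over Z this has rank 7, with invariant factors (1,1,1,1,1,1,1).

∂_2: C_2 → C_1 acts by ∂[p,q,r] = [q,r] − [p,r] + [p,q]. For instance
  ∂[2,5,7] = [5,7] − [2,7] + [2,5],
  ∂[0,1,4] = [1,4] − [0,4] + [0,1].
The 24×16 boundary matrix has rank 15 and Smith normal form diag(1,1,1,1,1,1,1,1,1,1,1,1,1,1,1).

Reading off H_k = ker ∂_k / im ∂_{k+1}:

  H_0: rank C_0 − rank ∂_1 = 8 − 7 = 1, and the invariant factors of ∂_1 are all 1, so H_0 ≅ Z.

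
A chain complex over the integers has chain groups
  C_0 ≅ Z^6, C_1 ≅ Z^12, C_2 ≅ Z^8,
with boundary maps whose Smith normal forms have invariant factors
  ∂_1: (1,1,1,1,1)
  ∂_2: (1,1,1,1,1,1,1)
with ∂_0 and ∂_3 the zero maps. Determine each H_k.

H_0: b_0 = 6 − 0 − 5 = 1; torsion from ∂_1 factors > 1: none. So H_0 = Z.
H_1: b_1 = 12 − 5 − 7 = 0; torsion from ∂_2 factors > 1: none. So H_1 = 0.
H_2: b_2 = 8 − 7 − 0 = 1; torsion from ∂_3 factors > 1: none. So H_2 = Z.

H_0 = Z,  H_1 = 0,  H_2 = Z.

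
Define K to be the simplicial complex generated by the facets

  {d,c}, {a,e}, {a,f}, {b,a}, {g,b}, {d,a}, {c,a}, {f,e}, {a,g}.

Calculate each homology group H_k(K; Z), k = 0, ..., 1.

Fix the vertex order a < b < c < d < e < f < g and write every simplex with vertices in increasing order. Then dim K = 1 and the simplices of K are:

  0-simplices (7): a, b, c, d, e, f, g
  1-simplices (9): ab, ac, ad, ae, af, ag, bg, cd, ef

giving chain groups C_0 ≅ Z^7, C_1 ≅ Z^9.

Boundary ∂_1: C_1 → C_0 sends each edge [p,q] (with p < q) to q − p. For instance
  ∂ag = g − a.
The resulting 7×9 matrix has rank 6, and its Smith normal form has invariant factors (1,1,1,1,1,1).

Computing H_k = (kernel of ∂_k) / (image of ∂_{k+1}):

  H_0: rank C_0 − rank ∂_1 = 7 − 6 = 1, and the invariant factors of ∂_1 are all 1, so H_0 = Z.
  H_1: rank ker ∂_1 − rank ∂_2 = (9 − 6) − 0 = 3, and there is no ∂_2, so H_1 = Z^3.

As a check, the Euler characteristic is 7 − 9 = -2, which agrees with 1 − 3 = -2.

H_0 ≅ Z,  H_1 ≅ Z^3.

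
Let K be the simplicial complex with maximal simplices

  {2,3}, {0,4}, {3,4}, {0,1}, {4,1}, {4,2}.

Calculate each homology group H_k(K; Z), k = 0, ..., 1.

K has 5 vertices, 6 edges.
rank ∂_0 = 0, rank ∂_1 = 4 ⇒ b_0 = 5 − 0 − 4 = 1; all invariant factors of ∂_1 are 1 so no torsion. So H_0 = Z.
rank ∂_1 = 4, rank ∂_2 = 0 ⇒ b_1 = 6 − 4 − 0 = 2. So H_1 = Z^2.

H_0 = Z,  H_1 = Z^2.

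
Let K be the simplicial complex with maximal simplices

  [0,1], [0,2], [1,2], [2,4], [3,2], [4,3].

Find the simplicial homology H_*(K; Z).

Take the total order 0 < 1 < 2 < 3 < 4 on the vertex set. Then K (dimension 1) consists of the simplices:

  0-simplices (5): [0], [1], [2], [3], [4]
  1-simplices (6): [0,1], [0,2], [1,2], [2,3], [2,4], [3,4]

so the chain groups are C_0 ≅ Z^5, C_1 ≅ Z^6.

Boundary ∂_1: C_1 → C_0 maps an edge to its endpoints' difference, ∂[p,q] = q − p. For instance
  ∂[2,3] = [3] − [2].
As a 5×6 matrix over Z this has rank 4, with invariant factors (1,1,1,1).

Reading off H_k = ker ∂_k / im ∂_{k+1}:

  H_0: rank C_0 − rank ∂_1 = 5 − 4 = 1, and the invariant factors of ∂_1 are all 1, so H_0 ≅ Z.
  H_1: rank ker ∂_1 − rank ∂_2 = (6 − 4) − 0 = 2, and there is no ∂_2, so H_1 ≅ Z^2.

H_0 = Z,  H_1 = Z^2.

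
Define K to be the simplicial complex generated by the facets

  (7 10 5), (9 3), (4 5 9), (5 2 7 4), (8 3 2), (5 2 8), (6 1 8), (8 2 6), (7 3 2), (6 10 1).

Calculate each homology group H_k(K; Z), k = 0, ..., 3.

We work with the vertex ordering 1 < 2 < 3 < 4 < 5 < 6 < 7 < 8 < 9 < 10. The simplices of K, each written with vertices in increasing order, are:

  0-simplices (10): [1], [2], [3], [4], [5], [6], [7], [8], [9], [10]
  1-simplices (22): [1,6], [1,8], [1,10], [2,3], [2,4], [2,5], [2,6], [2,7], [2,8], [3,7], [3,8], [3,9], [4,5], [4,7], [4,9], [5,7], [5,8], [5,9], [5,10], [6,8], [6,10], [7,10]
  2-simplices (12): [1,6,8], [1,6,10], [2,3,7], [2,3,8], [2,4,5], [2,4,7], [2,5,7], [2,5,8], [2,6,8], [4,5,7], [4,5,9], [5,7,10]
  3-simplices (1): [2,4,5,7]

Hence C_0 ≅ Z^10, C_1 ≅ Z^22, C_2 ≅ Z^12, C_3 ≅ Z^1.

∂_1: C_1 → C_0 maps an edge to its endpoints' difference, ∂[p,q] = q − p. For instance
  ∂[2,4] = [4] − [2].
The 10×22 boundary matrix has rank 9 and Smith normal form diag(1,1,1,1,1,1,1,1,1).

The boundary map ∂_2: C_2 → C_1 acts by ∂[p,q,r] = [q,r] − [p,r] + [p,q]. For instance
  ∂[5,7,10] = [7,10] − [5,10] + [5,7],
  ∂[2,3,7] = [3,7] − [2,7] + [2,3].
This gives a 22×12 integer matrix of rank 11; reducing to Smith normal form yields diagonal entries (1,1,1,1,1,1,1,1,1,1,1).

Boundary ∂_3: C_3 → C_2 sends each 3-simplex σ to the alternating sum Σ_i (−1)^i (σ with its i-th vertex removed). For instance
  ∂[2,4,5,7] = [4,5,7] − [2,5,7] + [2,4,7] − [2,4,5].
The resulting 12×1 matrix has rank 1, and its Smith normal form has invariant factors (1).

Reading off H_k = ker ∂_k / im ∂_{k+1}:

  H_0: rank C_0 − rank ∂_1 = 10 − 9 = 1, and the invariant factors of ∂_1 are all 1, so H_0 = Z.
  H_1: rank ker ∂_1 − rank ∂_2 = (22 − 9) − 11 = 2, and the invariant factors of ∂_2 are all 1, so H_1 = Z^2.
  H_2: rank ker ∂_2 − rank ∂_3 = (12 − 11) − 1 = 0, and the invariant factors of ∂_3 are all 1, so H_2 = 0.
  H_3: rank ker ∂_3 − rank ∂_4 = (1 − 1) − 0 = 0, and there is no ∂_4, so H_3 = 0.

H_0 ≅ Z,  H_1 ≅ Z^2,  H_2 = 0,  H_3 = 0.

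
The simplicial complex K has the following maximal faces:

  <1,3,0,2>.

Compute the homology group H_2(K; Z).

Fix the vertex order 0 < 1 < 2 < 3 and write every simplex with vertices in increasing order. Then dim K = 3 and the simplices of K are:

  0-simplices (4): [0], [1], [2], [3]
  1-simplices (6): [0,1], [0,2], [0,3], [1,2], [1,3], [2,3]
  2-simplices (4): [0,1,2], [0,1,3], [0,2,3], [1,2,3]
  3-simplices (1): [0,1,2,3]

Hence C_0 ≅ Z^4, C_1 ≅ Z^6, C_2 ≅ Z^4, C_3 ≅ Z^1.

Boundary ∂_1: C_1 → C_0 is given by ∂[p,q] = [q] − [p].
The resulting 4×6 matrix has rank 3, and its Smith normal form has invariant factors (1,1,1).

The boundary map ∂_2: C_2 → C_1 sends each 2-simplex [p,q,r] to [q,r] − [p,r] + [p,q]. For instance
  ∂[1,2,3] = [2,3] − [1,3] + [1,2],
  ∂[0,1,3] = [1,3] − [0,3] + [0,1].
This gives a 6×4 integer matrix of rank 3; reducing to Smith normal form yields diagonal entries (1,1,1).

The boundary map ∂_3: C_3 → C_2 sends each 3-simplex σ to the alternating sum Σ_i (−1)^i (σ with its i-th vertex removed). For instance
  ∂[0,1,2,3] = [1,2,3] − [0,2,3] + [0,1,3] − [0,1,2].
The resulting 4×1 matrix has rank 1, and its Smith normal form has invariant factors (1).

Reading off H_k = ker ∂_k / im ∂_{k+1}:

  H_2: rank ker ∂_2 − rank ∂_3 = (4 − 3) − 1 = 0, and the invariant factors of ∂_3 are all 1, so H_2 = 0.

H_2 ≅ 0.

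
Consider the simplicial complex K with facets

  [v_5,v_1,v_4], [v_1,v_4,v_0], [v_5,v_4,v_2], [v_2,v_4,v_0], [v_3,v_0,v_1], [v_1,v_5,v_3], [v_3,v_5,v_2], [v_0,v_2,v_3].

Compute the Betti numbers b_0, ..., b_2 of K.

b_0 = 1, b_1 = 0, b_2 = 1.

Fix the vertex order v_0 < v_1 < v_2 < v_3 < v_4 < v_5 and write every simplex with vertices in increasing order. Then dim K = 2 and the simplices of K are:

  0-simplices (6): [v_0], [v_1], [v_2], [v_3], [v_4], [v_5]
  1-simplices (12): [v_0,v_1], [v_0,v_2], [v_0,v_3], [v_0,v_4], [v_1,v_3], [v_1,v_4], [v_1,v_5], [v_2,v_3], [v_2,v_4], [v_2,v_5], [v_3,v_5], [v_4,v_5]
  2-simplices (8): [v_0,v_1,v_3], [v_0,v_1,v_4], [v_0,v_2,v_3], [v_0,v_2,v_4], [v_1,v_3,v_5], [v_1,v_4,v_5], [v_2,v_3,v_5], [v_2,v_4,v_5]

Hence C_0 ≅ Z^6, C_1 ≅ Z^12, C_2 ≅ Z^8.

The boundary map ∂_1: C_1 → C_0 maps an edge to its endpoints' difference, ∂[p,q] = q − p.
This gives a 6×12 integer matrix of rank 5; reducing to Smith normal form yields diagonal entries (1,1,1,1,1).

∂_2: C_2 → C_1 maps a triangle to the signed sum of its edges. For instance
  ∂[v_0,v_1,v_4] = [v_1,v_4] − [v_0,v_4] + [v_0,v_1],
  ∂[v_1,v_4,v_5] = [v_4,v_5] − [v_1,v_5] + [v_1,v_4].
This gives a 12×8 integer matrix of rank 7; reducing to Smith normal form yields diagonal entries (1,1,1,1,1,1,1).

Reading off H_k = ker ∂_k / im ∂_{k+1}:

  H_0: rank C_0 − rank ∂_1 = 6 − 5 = 1, and the invariant factors of ∂_1 are all 1, so H_0 = Z.
  H_1: rank ker ∂_1 − rank ∂_2 = (12 − 5) − 7 = 0, and the invariant factors of ∂_2 are all 1, so H_1 = 0.
  H_2: rank ker ∂_2 − rank ∂_3 = (8 − 7) − 0 = 1, and there is no ∂_3, so H_2 = Z.

As a check, the Euler characteristic is 6 − 12 + 8 = 2, which agrees with 1 − 0 + 1 = 2.
(K is a triangulation of the 2-sphere S^2.)

Hence the Betti numbers are b_0 = 1, b_1 = 0, b_2 = 1.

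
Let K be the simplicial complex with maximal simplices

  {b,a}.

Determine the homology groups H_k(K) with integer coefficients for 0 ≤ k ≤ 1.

H_0 = Z,  H_1 = 0.

Take the total order a < b on the vertex set. Then K (dimension 1) consists of the simplices:

  0-simplices (2): a, b
  1-simplices (1): ab

so the chain groups are C_0 ≅ Z^2, C_1 ≅ Z^1.

The boundary map ∂_1: C_1 → C_0 maps an edge to its endpoints' difference, ∂[p,q] = q − p. For instance
  ∂ab = b − a.
As a 2×1 matrix over Z this has rank 1, with invariant factors (1).

Now H_k = ker ∂_k / im ∂_{k+1}, so:

  H_0: rank C_0 − rank ∂_1 = 2 − 1 = 1, and the invariant factors of ∂_1 are all 1, so H_0 = Z.
  H_1: rank ker ∂_1 − rank ∂_2 = (1 − 1) − 0 = 0, and there is no ∂_2, so H_1 = 0.

As a check, the Euler characteristic is 2 − 1 = 1, which agrees with 1 − 0 = 1.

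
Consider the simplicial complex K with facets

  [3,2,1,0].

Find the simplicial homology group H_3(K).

H_3 = 0.

We work with the vertex ordering 0 < 1 < 2 < 3. The simplices of K, each written with vertices in increasing order, are:

  0-simplices (4): [0], [1], [2], [3]
  1-simplices (6): [0,1], [0,2], [0,3], [1,2], [1,3], [2,3]
  2-simplices (4): [0,1,2], [0,1,3], [0,2,3], [1,2,3]
  3-simplices (1): [0,1,2,3]

Hence C_0 ≅ Z^4, C_1 ≅ Z^6, C_2 ≅ Z^4, C_3 ≅ Z^1.

∂_1: C_1 → C_0 maps an edge to its endpoints' difference, ∂[p,q] = q − p. For instance
  ∂[0,2] = [2] − [0].
This gives a 4×6 integer matrix of rank 3; reducing to Smith normal form yields diagonal entries (1,1,1).

∂_2: C_2 → C_1 sends each 2-simplex [p,q,r] to [q,r] − [p,r] + [p,q]. For instance
  ∂[0,1,3] = [1,3] − [0,3] + [0,1],
  ∂[0,1,2] = [1,2] − [0,2] + [0,1].
The resulting 6×4 matrix has rank 3, and its Smith normal form has invariant factors (1,1,1).

Boundary ∂_3: C_3 → C_2 sends each 3-simplex σ to the alternating sum Σ_i (−1)^i (σ with its i-th vertex removed). For instance
  ∂[0,1,2,3] = [1,2,3] − [0,2,3] + [0,1,3] − [0,1,2].
As a 4×1 matrix over Z this has rank 1, with invariant factors (1).

From H_k ≅ ker(∂_k) / im(∂_{k+1}) we obtain:

  H_3: rank ker ∂_3 − rank ∂_4 = (1 − 1) − 0 = 0, and there is no ∂_4, so H_3 = 0.

(K is a triangulation of the 3-simplex.)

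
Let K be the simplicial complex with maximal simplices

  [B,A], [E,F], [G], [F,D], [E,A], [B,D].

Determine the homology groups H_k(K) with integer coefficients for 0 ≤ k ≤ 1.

Order the vertices as A < B < D < E < F < G. Listing each simplex with vertices in this order, K has dimension 1 with simplices:

  0-simplices (6): A, B, D, E, F, G
  1-simplices (5): AB, AE, BD, DF, EF

giving chain groups C_0 ≅ Z^6, C_1 ≅ Z^5.

The boundary map ∂_1: C_1 → C_0 is given by ∂[p,q] = [q] − [p]. For instance
  ∂EF = F − E.
The resulting 6×5 matrix has rank 4, and its Smith normal form has invariant factors (1,1,1,1).

Computing H_k = (kernel of ∂_k) / (image of ∂_{k+1}):

  H_0: rank C_0 − rank ∂_1 = 6 − 4 = 2, and the invariant factors of ∂_1 are all 1, so H_0 = Z^2.
  H_1: rank ker ∂_1 − rank ∂_2 = (5 − 4) − 0 = 1, and there is no ∂_2, so H_1 = Z.

As a check, the Euler characteristic is 6 − 5 = 1, which agrees with 2 − 1 = 1.

H_0 = Z^2,  H_1 = Z.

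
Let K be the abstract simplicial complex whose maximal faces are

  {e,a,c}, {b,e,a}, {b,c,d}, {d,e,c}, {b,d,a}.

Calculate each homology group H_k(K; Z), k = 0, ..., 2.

H_0 ≅ Z,  H_1 ≅ Z,  H_2 = 0.

Fix the vertex order a < b < c < d < e and write every simplex with vertices in increasing order. Then dim K = 2 and the simplices of K are:

  0-simplices (5): a, b, c, d, e
  1-simplices (10): ab, ac, ad, ae, bc, bd, be, cd, ce, de
  2-simplices (5): abd, abe, ace, bcd, cde

giving chain groups C_0 ≅ Z^5, C_1 ≅ Z^10, C_2 ≅ Z^5.

The boundary map ∂_1: C_1 → C_0 is given by ∂[p,q] = [q] − [p].
This gives a 5×10 integer matrix of rank 4; reducing to Smith normal form yields diagonal entries (1,1,1,1).

The boundary map ∂_2: C_2 → C_1 acts by ∂[p,q,r] = [q,r] − [p,r] + [p,q]. For instance
  ∂bcd = cd − bd + bc,
  ∂cde = de − ce + cd.
The 10×5 boundary matrix has rank 5 and Smith normal form diag(1,1,1,1,1).

Computing H_k = (kernel of ∂_k) / (image of ∂_{k+1}):

  H_0: rank C_0 − rank ∂_1 = 5 − 4 = 1, and the invariant factors of ∂_1 are all 1, so H_0 ≅ Z.
  H_1: rank ker ∂_1 − rank ∂_2 = (10 − 4) − 5 = 1, and the invariant factors of ∂_2 are all 1, so H_1 ≅ Z.
  H_2: rank ker ∂_2 − rank ∂_3 = (5 − 5) − 0 = 0, and there is no ∂_3, so H_2 ≅ 0.

(K is a triangulation of the Möbius band.)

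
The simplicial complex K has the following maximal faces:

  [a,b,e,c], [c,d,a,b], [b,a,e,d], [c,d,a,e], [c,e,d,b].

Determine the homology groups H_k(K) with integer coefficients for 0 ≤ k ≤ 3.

H_0 ≅ Z,  H_1 = 0,  H_2 = 0,  H_3 ≅ Z.

Take the total order a < b < c < d < e on the vertex set. Then K (dimension 3) consists of the simplices:

  0-simplices (5): a, b, c, d, e
  1-simplices (10): ab, ac, ad, ae, bc, bd, be, cd, ce, de
  2-simplices (10): abc, abd, abe, acd, ace, ade, bcd, bce, bde, cde
  3-simplices (5): abcd, abce, abde, acde, bcde

giving chain groups C_0 ≅ Z^5, C_1 ≅ Z^10, C_2 ≅ Z^10, C_3 ≅ Z^5.

Boundary ∂_1: C_1 → C_0 is given by ∂[p,q] = [q] − [p]. For instance
  ∂ad = d − a.
As a 5×10 matrix over Z this has rank 4, with invariant factors (1,1,1,1).

Boundary ∂_2: C_2 → C_1 sends each 2-simplex [p,q,r] to [q,r] − [p,r] + [p,q]. For instance
  ∂acd = cd − ad + ac,
  ∂cde = de − ce + cd.
As a 10×10 matrix over Z this has rank 6, with invariant factors (1,1,1,1,1,1).

∂_3: C_3 → C_2 sends each 3-simplex σ to the alternating sum Σ_i (−1)^i (σ with its i-th vertex removed). For instance
  ∂abce = bce − ace + abe − abc,
  ∂abcd = bcd − acd + abd − abc.
This gives a 10×5 integer matrix of rank 4; reducing to Smith normal form yields diagonal entries (1,1,1,1).

Now H_k = ker ∂_k / im ∂_{k+1}, so:

  H_0: rank C_0 − rank ∂_1 = 5 − 4 = 1, and the invariant factors of ∂_1 are all 1, so H_0 = Z.
  H_1: rank ker ∂_1 − rank ∂_2 = (10 − 4) − 6 = 0, and the invariant factors of ∂_2 are all 1, so H_1 = 0.
  H_2: rank ker ∂_2 − rank ∂_3 = (10 − 6) − 4 = 0, and the invariant factors of ∂_3 are all 1, so H_2 = 0.
  H_3: rank ker ∂_3 − rank ∂_4 = (5 − 4) − 0 = 1, and there is no ∂_4, so H_3 = Z.

As a check, the Euler characteristic is 5 − 10 + 10 − 5 = 0, which agrees with 1 − 0 + 0 − 1 = 0.
(K is a triangulation of the 3-sphere S^3.)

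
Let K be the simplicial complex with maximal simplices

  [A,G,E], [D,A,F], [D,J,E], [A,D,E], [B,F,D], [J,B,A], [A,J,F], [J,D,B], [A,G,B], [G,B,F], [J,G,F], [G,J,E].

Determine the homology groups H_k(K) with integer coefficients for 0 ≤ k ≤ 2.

H_0 = Z,  H_1 = Z/2Z,  H_2 = 0.

Take the total order A < B < D < E < F < G < J on the vertex set. Then K (dimension 2) consists of the simplices:

  0-simplices (7): A, B, D, E, F, G, J
  1-simplices (18): AB, AD, AE, AF, AG, AJ, BD, BF, BG, BJ, DE, DF, DJ, EG, EJ, FG, FJ, GJ
  2-simplices (12): ABG, ABJ, ADE, ADF, AEG, AFJ, BDF, BDJ, BFG, DEJ, EGJ, FGJ

so the chain groups are C_0 ≅ Z^7, C_1 ≅ Z^18, C_2 ≅ Z^12.

∂_1: C_1 → C_0 is given by ∂[p,q] = [q] − [p]. For instance
  ∂DE = E − D.
This gives a 7×18 integer matrix of rank 6; reducing to Smith normal form yields diagonal entries (1,1,1,1,1,1).

The boundary map ∂_2: C_2 → C_1 sends each 2-simplex [p,q,r] to [q,r] − [p,r] + [p,q]. For instance
  ∂ADE = DE − AE + AD,
  ∂DEJ = EJ − DJ + DE.
As a 18×12 matrix over Z this has rank 12, with invariant factors (1,1,1,1,1,1,1,1,1,1,1,2).

Computing H_k = (kernel of ∂_k) / (image of ∂_{k+1}):

  H_0: rank C_0 − rank ∂_1 = 7 − 6 = 1, and the invariant factors of ∂_1 are all 1, so H_0 = Z.
  H_1: rank ker ∂_1 − rank ∂_2 = (18 − 6) − 12 = 0, and ∂_2 has invariant factor 2 > 1, so H_1 = Z/2Z.
  H_2: rank ker ∂_2 − rank ∂_3 = (12 − 12) − 0 = 0, and there is no ∂_3, so H_2 = 0.

As a check, the Euler characteristic is 7 − 18 + 12 = 1, which agrees with 1 − 0 + 0 = 1.
(K is a triangulation of the real projective plane RP^2.)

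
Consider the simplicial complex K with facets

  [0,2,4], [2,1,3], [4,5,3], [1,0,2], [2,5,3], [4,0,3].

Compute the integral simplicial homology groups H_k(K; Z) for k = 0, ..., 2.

H_0 = Z,  H_1 = Z,  H_2 = 0.

K has 6 vertices, 12 edges, 6 triangles.
rank ∂_0 = 0, rank ∂_1 = 5 ⇒ b_0 = 6 − 0 − 5 = 1; all invariant factors of ∂_1 are 1 so no torsion. So H_0 ≅ Z.
rank ∂_1 = 5, rank ∂_2 = 6 ⇒ b_1 = 12 − 5 − 6 = 1; all invariant factors of ∂_2 are 1 so no torsion. So H_1 ≅ Z.
rank ∂_2 = 6, rank ∂_3 = 0 ⇒ b_2 = 6 − 6 − 0 = 0. So H_2 ≅ 0.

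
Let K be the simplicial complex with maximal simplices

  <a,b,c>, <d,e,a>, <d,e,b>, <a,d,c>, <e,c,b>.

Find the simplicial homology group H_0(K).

H_0 = Z.

We work with the vertex ordering a < b < c < d < e. The simplices of K, each written with vertices in increasing order, are:

  0-simplices (5): a, b, c, d, e
  1-simplices (10): ab, ac, ad, ae, bc, bd, be, cd, ce, de
  2-simplices (5): abc, acd, ade, bce, bde

Hence C_0 ≅ Z^5, C_1 ≅ Z^10, C_2 ≅ Z^5.

The boundary map ∂_1: C_1 → C_0 sends each edge [p,q] (with p < q) to q − p.
The resulting 5×10 matrix has rank 4, and its Smith normal form has invariant factors (1,1,1,1).

∂_2: C_2 → C_1 acts by ∂[p,q,r] = [q,r] − [p,r] + [p,q]. For instance
  ∂acd = cd − ad + ac,
  ∂bde = de − be + bd.
The resulting 10×5 matrix has rank 5, and its Smith normal form has invariant factors (1,1,1,1,1).

Now H_k = ker ∂_k / im ∂_{k+1}, so:

  H_0: rank C_0 − rank ∂_1 = 5 − 4 = 1, and the invariant factors of ∂_1 are all 1, so H_0 ≅ Z.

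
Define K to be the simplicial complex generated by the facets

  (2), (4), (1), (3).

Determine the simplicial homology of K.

H_0 ≅ Z^4.

We work with the vertex ordering 1 < 2 < 3 < 4. The simplices of K, each written with vertices in increasing order, are:

  0-simplices (4): [1], [2], [3], [4]

so the chain groups are C_0 ≅ Z^4.

Computing H_k = (kernel of ∂_k) / (image of ∂_{k+1}):

  H_0: rank C_0 − rank ∂_1 = 4 − 0 = 4, and there is no ∂_1, so H_0 = Z^4.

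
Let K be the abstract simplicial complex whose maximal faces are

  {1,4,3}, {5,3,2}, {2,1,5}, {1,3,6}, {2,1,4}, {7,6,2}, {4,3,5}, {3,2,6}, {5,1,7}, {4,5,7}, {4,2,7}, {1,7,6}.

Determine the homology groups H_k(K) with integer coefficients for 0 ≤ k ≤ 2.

H_0 = Z,  H_1 = Z/2,  H_2 = 0.

We work with the vertex ordering 1 < 2 < 3 < 4 < 5 < 6 < 7. The simplices of K, each written with vertices in increasing order, are:

  0-simplices (7): [1], [2], [3], [4], [5], [6], [7]
  1-simplices (18): [1,2], [1,3], [1,4], [1,5], [1,6], [1,7], [2,3], [2,4], [2,5], [2,6], [2,7], [3,4], [3,5], [3,6], [4,5], [4,7], [5,7], [6,7]
  2-simplices (12): [1,2,4], [1,2,5], [1,3,4], [1,3,6], [1,5,7], [1,6,7], [2,3,5], [2,3,6], [2,4,7], [2,6,7], [3,4,5], [4,5,7]

Hence C_0 ≅ Z^7, C_1 ≅ Z^18, C_2 ≅ Z^12.

The boundary map ∂_1: C_1 → C_0 is given by ∂[p,q] = [q] − [p].
This gives a 7×18 integer matrix of rank 6; reducing to Smith normal form yields diagonal entries (1,1,1,1,1,1).

Boundary ∂_2: C_2 → C_1 maps a triangle to the signed sum of its edges. For instance
  ∂[1,6,7] = [6,7] − [1,7] + [1,6],
  ∂[1,2,5] = [2,5] − [1,5] + [1,2].
The 18×12 boundary matrix has rank 12 and Smith normal form diag(1,1,1,1,1,1,1,1,1,1,1,2).

From H_k ≅ ker(∂_k) / im(∂_{k+1}) we obtain:

  H_0: rank C_0 − rank ∂_1 = 7 − 6 = 1, and the invariant factors of ∂_1 are all 1, so H_0 ≅ Z.
  H_1: rank ker ∂_1 − rank ∂_2 = (18 − 6) − 12 = 0, and ∂_2 has invariant factor 2 > 1, so H_1 ≅ Z/2.
  H_2: rank ker ∂_2 − rank ∂_3 = (12 − 12) − 0 = 0, and there is no ∂_3, so H_2 ≅ 0.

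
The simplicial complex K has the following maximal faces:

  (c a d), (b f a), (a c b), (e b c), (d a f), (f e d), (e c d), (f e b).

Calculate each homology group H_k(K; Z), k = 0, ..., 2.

We work with the vertex ordering a < b < c < d < e < f. The simplices of K, each written with vertices in increasing order, are:

  0-simplices (6): a, b, c, d, e, f
  1-simplices (12): ab, ac, ad, af, bc, be, bf, cd, ce, de, df, ef
  2-simplices (8): abc, abf, acd, adf, bce, bef, cde, def

Hence C_0 ≅ Z^6, C_1 ≅ Z^12, C_2 ≅ Z^8.

Boundary ∂_1: C_1 → C_0 maps an edge to its endpoints' difference, ∂[p,q] = q − p. For instance
  ∂bc = c − b.
The resulting 6×12 matrix has rank 5, and its Smith normal form has invariant factors (1,1,1,1,1).

The boundary map ∂_2: C_2 → C_1 sends each 2-simplex [p,q,r] to [q,r] − [p,r] + [p,q]. For instance
  ∂abc = bc − ac + ab,
  ∂abf = bf − af + ab.
As a 12×8 matrix over Z this has rank 7, with invariant factors (1,1,1,1,1,1,1).

Computing H_k = (kernel of ∂_k) / (image of ∂_{k+1}):

  H_0: rank C_0 − rank ∂_1 = 6 − 5 = 1, and the invariant factors of ∂_1 are all 1, so H_0 = Z.
  H_1: rank ker ∂_1 − rank ∂_2 = (12 − 5) − 7 = 0, and the invariant factors of ∂_2 are all 1, so H_1 = 0.
  H_2: rank ker ∂_2 − rank ∂_3 = (8 − 7) − 0 = 1, and there is no ∂_3, so H_2 = Z.

(K is a triangulation of the 2-sphere S^2.)

H_0 = Z,  H_1 = 0,  H_2 = Z.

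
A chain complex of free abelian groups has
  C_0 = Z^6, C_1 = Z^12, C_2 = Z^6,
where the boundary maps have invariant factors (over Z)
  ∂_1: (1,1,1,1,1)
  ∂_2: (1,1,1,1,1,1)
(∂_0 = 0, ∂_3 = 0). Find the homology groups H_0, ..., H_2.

H_0 ≅ Z,  H_1 ≅ Z,  H_2 = 0.

H_0: b_0 = 6 − 0 − 5 = 1; torsion from ∂_1 factors > 1: none. So H_0 ≅ Z.
H_1: b_1 = 12 − 5 − 6 = 1; torsion from ∂_2 factors > 1: none. So H_1 ≅ Z.
H_2: b_2 = 6 − 6 − 0 = 0; torsion from ∂_3 factors > 1: none. So H_2 ≅ 0.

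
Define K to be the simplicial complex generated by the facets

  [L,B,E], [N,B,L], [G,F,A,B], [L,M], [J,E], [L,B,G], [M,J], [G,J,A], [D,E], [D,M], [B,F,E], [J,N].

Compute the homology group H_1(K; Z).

K has 10 vertices, 21 edges, 9 triangles, 1 3-simplex.
rank ∂_1 = 9, rank ∂_2 = 8 ⇒ b_1 = 21 − 9 − 8 = 4; all invariant factors of ∂_2 are 1 so no torsion. So H_1 ≅ Z^4.

H_1 = Z^4.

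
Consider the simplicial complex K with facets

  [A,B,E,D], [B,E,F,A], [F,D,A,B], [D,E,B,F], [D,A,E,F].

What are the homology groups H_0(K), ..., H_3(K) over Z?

Order the vertices as A < B < D < E < F. Listing each simplex with vertices in this order, K has dimension 3 with simplices:

  0-simplices (5): A, B, D, E, F
  1-simplices (10): AB, AD, AE, AF, BD, BE, BF, DE, DF, EF
  2-simplices (10): ABD, ABE, ABF, ADE, ADF, AEF, BDE, BDF, BEF, DEF
  3-simplices (5): ABDE, ABDF, ABEF, ADEF, BDEF

giving chain groups C_0 ≅ Z^5, C_1 ≅ Z^10, C_2 ≅ Z^10, C_3 ≅ Z^5.

The boundary map ∂_1: C_1 → C_0 sends each edge [p,q] (with p < q) to q − p.
The resulting 5×10 matrix has rank 4, and its Smith normal form has invariant factors (1,1,1,1).

Boundary ∂_2: C_2 → C_1 sends each 2-simplex [p,q,r] to [q,r] − [p,r] + [p,q]. For instance
  ∂ADE = DE − AE + AD,
  ∂BDF = DF − BF + BD.
The resulting 10×10 matrix has rank 6, and its Smith normal form has invariant factors (1,1,1,1,1,1).

The boundary map ∂_3: C_3 → C_2 sends each 3-simplex σ to the alternating sum Σ_i (−1)^i (σ with its i-th vertex removed). For instance
  ∂BDEF = DEF − BEF + BDF − BDE,
  ∂ABDF = BDF − ADF + ABF − ABD.
The 10×5 boundary matrix has rank 4 and Smith normal form diag(1,1,1,1).

Now H_k = ker ∂_k / im ∂_{k+1}, so:

  H_0: rank C_0 − rank ∂_1 = 5 − 4 = 1, and the invariant factors of ∂_1 are all 1, so H_0 ≅ Z.
  H_1: rank ker ∂_1 − rank ∂_2 = (10 − 4) − 6 = 0, and the invariant factors of ∂_2 are all 1, so H_1 ≅ 0.
  H_2: rank ker ∂_2 − rank ∂_3 = (10 − 6) − 4 = 0, and the invariant factors of ∂_3 are all 1, so H_2 ≅ 0.
  H_3: rank ker ∂_3 − rank ∂_4 = (5 − 4) − 0 = 1, and there is no ∂_4, so H_3 ≅ Z.

As a check, the Euler characteristic is 5 − 10 + 10 − 5 = 0, which agrees with 1 − 0 + 0 − 1 = 0.

H_0 = Z,  H_1 = 0,  H_2 = 0,  H_3 = Z.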